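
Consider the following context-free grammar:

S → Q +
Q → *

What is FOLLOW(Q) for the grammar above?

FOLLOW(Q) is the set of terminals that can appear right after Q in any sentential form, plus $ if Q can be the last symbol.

We compute FOLLOW(Q) using the standard algorithm.
FOLLOW(S) starts with {$}.
FIRST(Q) = {*}
FIRST(S) = {*}
FOLLOW(Q) = {+}
FOLLOW(S) = {$}
Therefore, FOLLOW(Q) = {+}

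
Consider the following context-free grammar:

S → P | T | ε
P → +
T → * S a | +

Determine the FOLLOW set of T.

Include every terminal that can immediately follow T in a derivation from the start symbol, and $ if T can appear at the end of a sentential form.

We compute FOLLOW(T) using the standard algorithm.
FOLLOW(S) starts with {$}.
FIRST(P) = {+}
FIRST(S) = {*, +, ε}
FIRST(T) = {*, +}
FOLLOW(P) = {$, a}
FOLLOW(S) = {$, a}
FOLLOW(T) = {$, a}
Therefore, FOLLOW(T) = {$, a}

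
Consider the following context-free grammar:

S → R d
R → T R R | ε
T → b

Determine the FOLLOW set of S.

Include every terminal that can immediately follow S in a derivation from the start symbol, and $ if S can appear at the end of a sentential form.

We compute FOLLOW(S) using the standard algorithm.
FOLLOW(S) starts with {$}.
FIRST(R) = {b, ε}
FIRST(S) = {b, d}
FIRST(T) = {b}
FOLLOW(R) = {b, d}
FOLLOW(S) = {$}
FOLLOW(T) = {b, d}
Therefore, FOLLOW(S) = {$}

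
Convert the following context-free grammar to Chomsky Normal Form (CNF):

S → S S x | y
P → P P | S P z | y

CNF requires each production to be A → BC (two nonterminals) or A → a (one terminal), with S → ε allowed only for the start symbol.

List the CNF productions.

TX → x; S → y; TZ → z; P → y; S → S X0; X0 → S TX; P → P P; P → S X1; X1 → P TZ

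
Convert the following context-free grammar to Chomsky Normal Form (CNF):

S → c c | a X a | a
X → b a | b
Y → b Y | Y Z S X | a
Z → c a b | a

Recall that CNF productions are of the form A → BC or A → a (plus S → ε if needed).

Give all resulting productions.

TC → c; TA → a; S → a; TB → b; X → b; Y → a; Z → a; S → TC TC; S → TA X0; X0 → X TA; X → TB TA; Y → TB Y; Y → Y X1; X1 → Z X2; X2 → S X; Z → TC X3; X3 → TA TB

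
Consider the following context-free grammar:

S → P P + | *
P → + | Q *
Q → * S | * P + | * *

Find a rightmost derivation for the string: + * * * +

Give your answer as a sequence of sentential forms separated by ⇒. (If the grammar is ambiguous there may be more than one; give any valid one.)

S ⇒ P P + ⇒ P Q * + ⇒ P * * * + ⇒ + * * * +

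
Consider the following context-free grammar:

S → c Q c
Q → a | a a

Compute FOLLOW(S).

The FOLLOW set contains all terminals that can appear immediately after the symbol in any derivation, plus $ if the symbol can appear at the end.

We compute FOLLOW(S) using the standard algorithm.
FOLLOW(S) starts with {$}.
FIRST(Q) = {a}
FIRST(S) = {c}
FOLLOW(Q) = {c}
FOLLOW(S) = {$}
Therefore, FOLLOW(S) = {$}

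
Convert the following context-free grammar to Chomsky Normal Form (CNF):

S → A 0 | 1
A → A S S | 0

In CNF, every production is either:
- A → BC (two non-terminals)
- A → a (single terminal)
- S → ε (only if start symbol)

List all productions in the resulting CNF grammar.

T0 → 0; S → 1; A → 0; S → A T0; A → A X0; X0 → S S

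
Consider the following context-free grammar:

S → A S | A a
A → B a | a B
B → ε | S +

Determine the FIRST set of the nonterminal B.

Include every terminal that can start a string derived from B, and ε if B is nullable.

We compute FIRST(B) using the standard algorithm.
FIRST(A) = {a}
FIRST(B) = {a, ε}
FIRST(S) = {a}
Therefore, FIRST(B) = {a, ε}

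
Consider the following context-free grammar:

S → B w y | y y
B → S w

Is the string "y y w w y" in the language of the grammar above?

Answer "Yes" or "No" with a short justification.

Yes - a valid derivation exists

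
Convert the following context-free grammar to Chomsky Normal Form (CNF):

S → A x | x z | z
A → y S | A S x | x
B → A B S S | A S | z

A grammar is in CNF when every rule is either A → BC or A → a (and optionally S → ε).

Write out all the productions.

TX → x; TZ → z; S → z; TY → y; A → x; B → z; S → A TX; S → TX TZ; A → TY S; A → A X0; X0 → S TX; B → A X1; X1 → B X2; X2 → S S; B → A S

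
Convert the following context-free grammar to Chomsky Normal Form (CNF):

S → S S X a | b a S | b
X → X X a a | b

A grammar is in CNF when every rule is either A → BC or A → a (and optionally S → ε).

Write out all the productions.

TA → a; TB → b; S → b; X → b; S → S X0; X0 → S X1; X1 → X TA; S → TB X2; X2 → TA S; X → X X3; X3 → X X4; X4 → TA TA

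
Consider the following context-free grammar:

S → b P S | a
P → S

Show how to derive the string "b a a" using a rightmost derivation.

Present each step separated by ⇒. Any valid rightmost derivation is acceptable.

S ⇒ b P S ⇒ b P a ⇒ b S a ⇒ b a a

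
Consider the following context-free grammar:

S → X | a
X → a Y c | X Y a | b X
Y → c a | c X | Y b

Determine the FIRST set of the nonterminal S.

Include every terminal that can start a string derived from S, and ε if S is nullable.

We compute FIRST(S) using the standard algorithm.
FIRST(S) = {a, b}
FIRST(X) = {a, b}
FIRST(Y) = {c}
Therefore, FIRST(S) = {a, b}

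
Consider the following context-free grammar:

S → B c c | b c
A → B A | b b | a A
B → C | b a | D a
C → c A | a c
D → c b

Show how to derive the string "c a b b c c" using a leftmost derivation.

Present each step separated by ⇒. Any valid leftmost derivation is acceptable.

S ⇒ B c c ⇒ C c c ⇒ c A c c ⇒ c a A c c ⇒ c a b b c c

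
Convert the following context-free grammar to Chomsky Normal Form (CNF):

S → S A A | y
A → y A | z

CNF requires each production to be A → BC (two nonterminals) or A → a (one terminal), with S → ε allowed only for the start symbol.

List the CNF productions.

S → y; TY → y; A → z; S → S X0; X0 → A A; A → TY A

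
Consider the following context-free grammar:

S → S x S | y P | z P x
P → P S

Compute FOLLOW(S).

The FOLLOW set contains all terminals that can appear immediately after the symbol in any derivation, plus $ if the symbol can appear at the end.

We compute FOLLOW(S) using the standard algorithm.
FOLLOW(S) starts with {$}.
FIRST(P) = {}
FIRST(S) = {y, z}
FOLLOW(P) = {$, x, y, z}
FOLLOW(S) = {$, x, y, z}
Therefore, FOLLOW(S) = {$, x, y, z}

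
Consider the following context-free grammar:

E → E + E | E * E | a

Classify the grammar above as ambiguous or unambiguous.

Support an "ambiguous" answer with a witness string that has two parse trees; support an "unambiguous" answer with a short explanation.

Ambiguous - the string 'a + a * a * a + a + a' has two distinct parse trees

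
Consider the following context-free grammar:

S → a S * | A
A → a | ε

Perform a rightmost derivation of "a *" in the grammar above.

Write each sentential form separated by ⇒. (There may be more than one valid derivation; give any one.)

S ⇒ a S * ⇒ a A * ⇒ a *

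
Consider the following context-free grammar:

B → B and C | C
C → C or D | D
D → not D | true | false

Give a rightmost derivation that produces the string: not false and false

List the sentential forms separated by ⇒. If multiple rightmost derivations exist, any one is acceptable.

B ⇒ B and C ⇒ B and D ⇒ B and false ⇒ C and false ⇒ D and false ⇒ not D and false ⇒ not false and false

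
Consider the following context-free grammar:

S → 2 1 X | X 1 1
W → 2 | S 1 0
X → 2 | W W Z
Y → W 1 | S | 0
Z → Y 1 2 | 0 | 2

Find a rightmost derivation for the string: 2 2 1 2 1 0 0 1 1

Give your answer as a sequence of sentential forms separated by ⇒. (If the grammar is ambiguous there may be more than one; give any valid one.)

S ⇒ X 1 1 ⇒ W W Z 1 1 ⇒ W W 0 1 1 ⇒ W S 1 0 0 1 1 ⇒ W 2 1 X 1 0 0 1 1 ⇒ W 2 1 2 1 0 0 1 1 ⇒ 2 2 1 2 1 0 0 1 1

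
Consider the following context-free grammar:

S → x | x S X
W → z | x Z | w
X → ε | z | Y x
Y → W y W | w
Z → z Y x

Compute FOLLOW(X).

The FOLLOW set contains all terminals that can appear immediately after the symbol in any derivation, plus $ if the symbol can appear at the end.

We compute FOLLOW(X) using the standard algorithm.
FOLLOW(S) starts with {$}.
FIRST(S) = {x}
FIRST(W) = {w, x, z}
FIRST(X) = {w, x, z, ε}
FIRST(Y) = {w, x, z}
FIRST(Z) = {z}
FOLLOW(S) = {$, w, x, z}
FOLLOW(W) = {x, y}
FOLLOW(X) = {$, w, x, z}
FOLLOW(Y) = {x}
FOLLOW(Z) = {x, y}
Therefore, FOLLOW(X) = {$, w, x, z}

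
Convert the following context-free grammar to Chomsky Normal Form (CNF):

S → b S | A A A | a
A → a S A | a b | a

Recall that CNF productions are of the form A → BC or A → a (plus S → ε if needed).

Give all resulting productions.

TB → b; S → a; TA → a; A → a; S → TB S; S → A X0; X0 → A A; A → TA X1; X1 → S A; A → TA TB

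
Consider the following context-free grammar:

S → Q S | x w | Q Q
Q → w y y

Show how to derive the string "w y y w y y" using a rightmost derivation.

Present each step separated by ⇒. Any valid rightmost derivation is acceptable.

S ⇒ Q Q ⇒ Q w y y ⇒ w y y w y y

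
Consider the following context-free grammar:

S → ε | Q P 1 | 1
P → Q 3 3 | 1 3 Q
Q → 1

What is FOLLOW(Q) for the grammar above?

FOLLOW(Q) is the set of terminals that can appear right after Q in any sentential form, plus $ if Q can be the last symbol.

We compute FOLLOW(Q) using the standard algorithm.
FOLLOW(S) starts with {$}.
FIRST(P) = {1}
FIRST(Q) = {1}
FIRST(S) = {1, ε}
FOLLOW(P) = {1}
FOLLOW(Q) = {1, 3}
FOLLOW(S) = {$}
Therefore, FOLLOW(Q) = {1, 3}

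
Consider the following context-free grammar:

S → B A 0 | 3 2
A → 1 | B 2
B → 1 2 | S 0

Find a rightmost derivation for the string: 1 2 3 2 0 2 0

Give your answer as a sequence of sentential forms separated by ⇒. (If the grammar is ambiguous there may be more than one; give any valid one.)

S ⇒ B A 0 ⇒ B B 2 0 ⇒ B S 0 2 0 ⇒ B 3 2 0 2 0 ⇒ 1 2 3 2 0 2 0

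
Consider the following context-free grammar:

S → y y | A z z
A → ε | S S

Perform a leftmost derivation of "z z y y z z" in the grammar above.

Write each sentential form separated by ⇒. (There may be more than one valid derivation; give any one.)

S ⇒ A z z ⇒ S S z z ⇒ A z z S z z ⇒ z z S z z ⇒ z z y y z z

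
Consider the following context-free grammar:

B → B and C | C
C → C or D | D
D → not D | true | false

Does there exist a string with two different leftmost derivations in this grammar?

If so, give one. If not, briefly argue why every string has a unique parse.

No - every string in the language has a unique leftmost derivation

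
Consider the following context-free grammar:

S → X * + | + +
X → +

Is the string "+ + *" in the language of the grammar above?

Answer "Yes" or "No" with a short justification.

No - no valid derivation exists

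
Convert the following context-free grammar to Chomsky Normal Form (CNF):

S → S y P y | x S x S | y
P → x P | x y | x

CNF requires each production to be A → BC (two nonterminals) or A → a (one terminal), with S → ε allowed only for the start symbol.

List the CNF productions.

TY → y; TX → x; S → y; P → x; S → S X0; X0 → TY X1; X1 → P TY; S → TX X2; X2 → S X3; X3 → TX S; P → TX P; P → TX TY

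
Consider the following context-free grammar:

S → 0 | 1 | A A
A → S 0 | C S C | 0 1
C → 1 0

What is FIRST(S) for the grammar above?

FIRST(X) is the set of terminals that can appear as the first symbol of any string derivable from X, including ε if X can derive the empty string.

We compute FIRST(S) using the standard algorithm.
FIRST(A) = {0, 1}
FIRST(C) = {1}
FIRST(S) = {0, 1}
Therefore, FIRST(S) = {0, 1}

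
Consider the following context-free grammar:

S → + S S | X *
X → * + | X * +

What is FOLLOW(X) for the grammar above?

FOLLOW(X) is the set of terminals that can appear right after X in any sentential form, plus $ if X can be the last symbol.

We compute FOLLOW(X) using the standard algorithm.
FOLLOW(S) starts with {$}.
FIRST(S) = {*, +}
FIRST(X) = {*}
FOLLOW(S) = {$, *, +}
FOLLOW(X) = {*}
Therefore, FOLLOW(X) = {*}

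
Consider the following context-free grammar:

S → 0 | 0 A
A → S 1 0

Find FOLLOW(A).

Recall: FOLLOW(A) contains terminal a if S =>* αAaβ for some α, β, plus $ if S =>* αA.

We compute FOLLOW(A) using the standard algorithm.
FOLLOW(S) starts with {$}.
FIRST(A) = {0}
FIRST(S) = {0}
FOLLOW(A) = {$, 1}
FOLLOW(S) = {$, 1}
Therefore, FOLLOW(A) = {$, 1}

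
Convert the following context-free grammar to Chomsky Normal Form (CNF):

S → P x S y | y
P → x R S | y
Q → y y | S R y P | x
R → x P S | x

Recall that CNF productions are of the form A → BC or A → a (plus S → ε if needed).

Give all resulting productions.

TX → x; TY → y; S → y; P → y; Q → x; R → x; S → P X0; X0 → TX X1; X1 → S TY; P → TX X2; X2 → R S; Q → TY TY; Q → S X3; X3 → R X4; X4 → TY P; R → TX X5; X5 → P S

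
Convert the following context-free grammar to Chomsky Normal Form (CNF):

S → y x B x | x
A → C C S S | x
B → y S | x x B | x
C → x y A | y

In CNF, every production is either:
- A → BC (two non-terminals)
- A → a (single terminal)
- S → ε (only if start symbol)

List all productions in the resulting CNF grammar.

TY → y; TX → x; S → x; A → x; B → x; C → y; S → TY X0; X0 → TX X1; X1 → B TX; A → C X2; X2 → C X3; X3 → S S; B → TY S; B → TX X4; X4 → TX B; C → TX X5; X5 → TY A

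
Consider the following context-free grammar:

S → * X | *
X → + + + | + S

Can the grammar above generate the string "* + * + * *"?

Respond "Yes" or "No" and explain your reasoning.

No - no valid derivation exists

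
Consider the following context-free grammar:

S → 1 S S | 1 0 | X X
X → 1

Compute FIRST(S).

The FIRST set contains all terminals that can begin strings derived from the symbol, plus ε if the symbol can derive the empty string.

We compute FIRST(S) using the standard algorithm.
FIRST(S) = {1}
FIRST(X) = {1}
Therefore, FIRST(S) = {1}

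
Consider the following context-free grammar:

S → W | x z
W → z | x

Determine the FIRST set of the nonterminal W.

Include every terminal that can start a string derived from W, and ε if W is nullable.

We compute FIRST(W) using the standard algorithm.
FIRST(S) = {x, z}
FIRST(W) = {x, z}
Therefore, FIRST(W) = {x, z}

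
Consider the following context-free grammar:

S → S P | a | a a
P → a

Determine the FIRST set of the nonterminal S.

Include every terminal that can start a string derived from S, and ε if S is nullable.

We compute FIRST(S) using the standard algorithm.
FIRST(P) = {a}
FIRST(S) = {a}
Therefore, FIRST(S) = {a}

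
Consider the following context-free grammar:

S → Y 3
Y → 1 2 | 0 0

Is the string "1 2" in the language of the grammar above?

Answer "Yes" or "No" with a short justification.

No - no valid derivation exists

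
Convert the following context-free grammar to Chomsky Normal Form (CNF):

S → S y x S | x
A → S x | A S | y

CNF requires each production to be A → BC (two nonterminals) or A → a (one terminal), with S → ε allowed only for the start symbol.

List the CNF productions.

TY → y; TX → x; S → x; A → y; S → S X0; X0 → TY X1; X1 → TX S; A → S TX; A → A S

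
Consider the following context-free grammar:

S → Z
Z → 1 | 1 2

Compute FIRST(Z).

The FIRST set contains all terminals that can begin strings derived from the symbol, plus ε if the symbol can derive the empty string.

We compute FIRST(Z) using the standard algorithm.
FIRST(S) = {1}
FIRST(Z) = {1}
Therefore, FIRST(Z) = {1}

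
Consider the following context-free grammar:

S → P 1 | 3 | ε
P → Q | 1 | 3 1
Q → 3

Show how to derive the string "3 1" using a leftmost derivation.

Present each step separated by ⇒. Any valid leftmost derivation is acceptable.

S ⇒ P 1 ⇒ Q 1 ⇒ 3 1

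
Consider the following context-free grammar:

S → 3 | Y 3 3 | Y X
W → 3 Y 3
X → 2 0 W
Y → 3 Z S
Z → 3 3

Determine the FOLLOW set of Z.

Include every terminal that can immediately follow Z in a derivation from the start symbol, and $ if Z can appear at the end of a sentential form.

We compute FOLLOW(Z) using the standard algorithm.
FOLLOW(S) starts with {$}.
FIRST(S) = {3}
FIRST(W) = {3}
FIRST(X) = {2}
FIRST(Y) = {3}
FIRST(Z) = {3}
FOLLOW(S) = {$, 2, 3}
FOLLOW(W) = {$, 2, 3}
FOLLOW(X) = {$, 2, 3}
FOLLOW(Y) = {2, 3}
FOLLOW(Z) = {3}
Therefore, FOLLOW(Z) = {3}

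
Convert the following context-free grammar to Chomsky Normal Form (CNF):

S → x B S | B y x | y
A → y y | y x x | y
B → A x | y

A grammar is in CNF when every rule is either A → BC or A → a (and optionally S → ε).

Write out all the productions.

TX → x; TY → y; S → y; A → y; B → y; S → TX X0; X0 → B S; S → B X1; X1 → TY TX; A → TY TY; A → TY X2; X2 → TX TX; B → A TX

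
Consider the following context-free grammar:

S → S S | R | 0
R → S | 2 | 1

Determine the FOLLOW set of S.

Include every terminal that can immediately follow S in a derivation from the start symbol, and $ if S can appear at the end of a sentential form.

We compute FOLLOW(S) using the standard algorithm.
FOLLOW(S) starts with {$}.
FIRST(R) = {0, 1, 2}
FIRST(S) = {0, 1, 2}
FOLLOW(R) = {$, 0, 1, 2}
FOLLOW(S) = {$, 0, 1, 2}
Therefore, FOLLOW(S) = {$, 0, 1, 2}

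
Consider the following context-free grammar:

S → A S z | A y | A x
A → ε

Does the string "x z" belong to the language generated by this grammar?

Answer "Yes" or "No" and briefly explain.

Yes - a valid derivation exists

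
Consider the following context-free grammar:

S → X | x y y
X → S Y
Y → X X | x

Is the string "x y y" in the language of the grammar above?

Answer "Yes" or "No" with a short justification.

Yes - a valid derivation exists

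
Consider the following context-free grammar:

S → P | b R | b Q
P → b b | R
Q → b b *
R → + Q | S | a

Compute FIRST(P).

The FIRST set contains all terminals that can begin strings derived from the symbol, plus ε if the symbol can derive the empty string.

We compute FIRST(P) using the standard algorithm.
FIRST(P) = {+, a, b}
FIRST(Q) = {b}
FIRST(R) = {+, a, b}
FIRST(S) = {+, a, b}
Therefore, FIRST(P) = {+, a, b}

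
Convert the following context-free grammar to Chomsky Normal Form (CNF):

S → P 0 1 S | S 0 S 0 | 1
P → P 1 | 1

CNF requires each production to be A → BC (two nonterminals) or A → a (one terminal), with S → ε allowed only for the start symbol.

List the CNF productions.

T0 → 0; T1 → 1; S → 1; P → 1; S → P X0; X0 → T0 X1; X1 → T1 S; S → S X2; X2 → T0 X3; X3 → S T0; P → P T1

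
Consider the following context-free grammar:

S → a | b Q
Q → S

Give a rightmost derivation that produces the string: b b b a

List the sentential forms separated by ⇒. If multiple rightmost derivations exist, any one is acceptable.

S ⇒ b Q ⇒ b S ⇒ b b Q ⇒ b b S ⇒ b b b Q ⇒ b b b S ⇒ b b b a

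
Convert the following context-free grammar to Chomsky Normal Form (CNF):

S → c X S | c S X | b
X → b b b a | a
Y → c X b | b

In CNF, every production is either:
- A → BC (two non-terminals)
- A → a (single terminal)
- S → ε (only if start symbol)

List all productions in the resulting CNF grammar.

TC → c; S → b; TB → b; TA → a; X → a; Y → b; S → TC X0; X0 → X S; S → TC X1; X1 → S X; X → TB X2; X2 → TB X3; X3 → TB TA; Y → TC X4; X4 → X TB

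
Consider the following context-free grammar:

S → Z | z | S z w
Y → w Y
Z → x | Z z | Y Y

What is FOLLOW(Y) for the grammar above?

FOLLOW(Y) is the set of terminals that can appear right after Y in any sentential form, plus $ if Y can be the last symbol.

We compute FOLLOW(Y) using the standard algorithm.
FOLLOW(S) starts with {$}.
FIRST(S) = {w, x, z}
FIRST(Y) = {w}
FIRST(Z) = {w, x}
FOLLOW(S) = {$, z}
FOLLOW(Y) = {$, w, z}
FOLLOW(Z) = {$, z}
Therefore, FOLLOW(Y) = {$, w, z}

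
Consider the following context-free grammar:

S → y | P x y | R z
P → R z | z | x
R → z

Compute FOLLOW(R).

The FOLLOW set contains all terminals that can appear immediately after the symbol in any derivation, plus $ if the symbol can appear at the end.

We compute FOLLOW(R) using the standard algorithm.
FOLLOW(S) starts with {$}.
FIRST(P) = {x, z}
FIRST(R) = {z}
FIRST(S) = {x, y, z}
FOLLOW(P) = {x}
FOLLOW(R) = {z}
FOLLOW(S) = {$}
Therefore, FOLLOW(R) = {z}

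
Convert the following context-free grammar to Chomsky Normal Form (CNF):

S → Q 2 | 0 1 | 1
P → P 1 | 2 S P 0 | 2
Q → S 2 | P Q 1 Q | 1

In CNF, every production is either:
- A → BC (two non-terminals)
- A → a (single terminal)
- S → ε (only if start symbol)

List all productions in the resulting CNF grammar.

T2 → 2; T0 → 0; T1 → 1; S → 1; P → 2; Q → 1; S → Q T2; S → T0 T1; P → P T1; P → T2 X0; X0 → S X1; X1 → P T0; Q → S T2; Q → P X2; X2 → Q X3; X3 → T1 Q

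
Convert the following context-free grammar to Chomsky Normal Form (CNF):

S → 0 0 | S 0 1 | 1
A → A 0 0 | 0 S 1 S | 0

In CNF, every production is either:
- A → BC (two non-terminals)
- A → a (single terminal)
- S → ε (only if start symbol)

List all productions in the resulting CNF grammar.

T0 → 0; T1 → 1; S → 1; A → 0; S → T0 T0; S → S X0; X0 → T0 T1; A → A X1; X1 → T0 T0; A → T0 X2; X2 → S X3; X3 → T1 S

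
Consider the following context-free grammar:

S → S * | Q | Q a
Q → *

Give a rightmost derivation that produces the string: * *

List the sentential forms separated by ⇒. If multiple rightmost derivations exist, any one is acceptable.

S ⇒ S * ⇒ Q * ⇒ * *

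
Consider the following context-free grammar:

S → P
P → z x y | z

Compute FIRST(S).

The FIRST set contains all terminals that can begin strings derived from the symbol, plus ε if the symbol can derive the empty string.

We compute FIRST(S) using the standard algorithm.
FIRST(P) = {z}
FIRST(S) = {z}
Therefore, FIRST(S) = {z}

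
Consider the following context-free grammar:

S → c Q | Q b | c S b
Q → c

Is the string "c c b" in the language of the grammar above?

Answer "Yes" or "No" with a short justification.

No - no valid derivation exists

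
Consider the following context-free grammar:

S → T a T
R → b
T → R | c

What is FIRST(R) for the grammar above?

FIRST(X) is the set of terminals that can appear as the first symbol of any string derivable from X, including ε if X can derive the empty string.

We compute FIRST(R) using the standard algorithm.
FIRST(R) = {b}
FIRST(S) = {b, c}
FIRST(T) = {b, c}
Therefore, FIRST(R) = {b}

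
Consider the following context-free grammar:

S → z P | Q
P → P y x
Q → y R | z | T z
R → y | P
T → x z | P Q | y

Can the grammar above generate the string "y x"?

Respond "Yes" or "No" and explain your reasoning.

No - no valid derivation exists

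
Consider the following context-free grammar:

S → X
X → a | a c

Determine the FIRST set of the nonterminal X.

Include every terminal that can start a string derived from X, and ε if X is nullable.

We compute FIRST(X) using the standard algorithm.
FIRST(S) = {a}
FIRST(X) = {a}
Therefore, FIRST(X) = {a}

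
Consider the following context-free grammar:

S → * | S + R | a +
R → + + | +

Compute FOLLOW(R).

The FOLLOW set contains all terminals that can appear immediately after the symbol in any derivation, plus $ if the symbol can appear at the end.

We compute FOLLOW(R) using the standard algorithm.
FOLLOW(S) starts with {$}.
FIRST(R) = {+}
FIRST(S) = {*, a}
FOLLOW(R) = {$, +}
FOLLOW(S) = {$, +}
Therefore, FOLLOW(R) = {$, +}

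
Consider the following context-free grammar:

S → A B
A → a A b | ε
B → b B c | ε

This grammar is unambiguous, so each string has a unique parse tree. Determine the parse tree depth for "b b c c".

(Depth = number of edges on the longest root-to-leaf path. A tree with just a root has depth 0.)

4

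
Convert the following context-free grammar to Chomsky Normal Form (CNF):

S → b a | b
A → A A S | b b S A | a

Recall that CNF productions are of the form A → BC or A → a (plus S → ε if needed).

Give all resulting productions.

TB → b; TA → a; S → b; A → a; S → TB TA; A → A X0; X0 → A S; A → TB X1; X1 → TB X2; X2 → S A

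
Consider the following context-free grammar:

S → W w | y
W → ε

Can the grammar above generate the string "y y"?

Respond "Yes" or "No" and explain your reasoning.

No - no valid derivation exists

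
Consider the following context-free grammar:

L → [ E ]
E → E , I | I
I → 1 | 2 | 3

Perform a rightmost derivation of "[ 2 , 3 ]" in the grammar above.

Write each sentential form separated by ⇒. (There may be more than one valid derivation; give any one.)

L ⇒ [ E ] ⇒ [ E , I ] ⇒ [ E , 3 ] ⇒ [ I , 3 ] ⇒ [ 2 , 3 ]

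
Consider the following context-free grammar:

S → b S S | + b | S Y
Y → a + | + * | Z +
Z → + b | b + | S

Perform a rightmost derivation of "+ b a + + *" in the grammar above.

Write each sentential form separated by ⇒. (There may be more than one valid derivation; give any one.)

S ⇒ S Y ⇒ S + * ⇒ S Y + * ⇒ S a + + * ⇒ + b a + + *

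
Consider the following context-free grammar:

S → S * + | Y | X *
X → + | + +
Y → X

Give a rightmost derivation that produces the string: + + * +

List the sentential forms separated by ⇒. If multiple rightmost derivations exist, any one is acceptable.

S ⇒ S * + ⇒ Y * + ⇒ X * + ⇒ + + * +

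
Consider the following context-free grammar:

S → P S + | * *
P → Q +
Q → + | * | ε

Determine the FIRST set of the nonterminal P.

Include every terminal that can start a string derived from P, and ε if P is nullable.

We compute FIRST(P) using the standard algorithm.
FIRST(P) = {*, +}
FIRST(Q) = {*, +, ε}
FIRST(S) = {*, +}
Therefore, FIRST(P) = {*, +}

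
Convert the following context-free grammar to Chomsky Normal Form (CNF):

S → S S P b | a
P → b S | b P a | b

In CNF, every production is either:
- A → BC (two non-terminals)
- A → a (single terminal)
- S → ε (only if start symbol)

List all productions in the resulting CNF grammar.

TB → b; S → a; TA → a; P → b; S → S X0; X0 → S X1; X1 → P TB; P → TB S; P → TB X2; X2 → P TA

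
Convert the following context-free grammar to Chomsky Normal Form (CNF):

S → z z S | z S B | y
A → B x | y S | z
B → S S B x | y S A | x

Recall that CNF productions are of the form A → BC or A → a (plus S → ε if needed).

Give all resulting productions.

TZ → z; S → y; TX → x; TY → y; A → z; B → x; S → TZ X0; X0 → TZ S; S → TZ X1; X1 → S B; A → B TX; A → TY S; B → S X2; X2 → S X3; X3 → B TX; B → TY X4; X4 → S A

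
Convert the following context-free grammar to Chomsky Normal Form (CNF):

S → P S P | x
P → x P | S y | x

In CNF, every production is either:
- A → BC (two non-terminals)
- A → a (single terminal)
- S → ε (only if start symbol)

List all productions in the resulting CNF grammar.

S → x; TX → x; TY → y; P → x; S → P X0; X0 → S P; P → TX P; P → S TY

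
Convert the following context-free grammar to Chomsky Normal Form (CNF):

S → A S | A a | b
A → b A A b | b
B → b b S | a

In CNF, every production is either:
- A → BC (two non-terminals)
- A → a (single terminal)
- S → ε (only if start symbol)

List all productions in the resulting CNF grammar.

TA → a; S → b; TB → b; A → b; B → a; S → A S; S → A TA; A → TB X0; X0 → A X1; X1 → A TB; B → TB X2; X2 → TB S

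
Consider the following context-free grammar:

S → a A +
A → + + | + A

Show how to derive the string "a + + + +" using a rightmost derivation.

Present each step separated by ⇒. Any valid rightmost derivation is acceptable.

S ⇒ a A + ⇒ a + A + ⇒ a + + + +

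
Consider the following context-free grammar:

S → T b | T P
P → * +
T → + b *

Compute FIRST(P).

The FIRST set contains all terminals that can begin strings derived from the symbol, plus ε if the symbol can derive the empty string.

We compute FIRST(P) using the standard algorithm.
FIRST(P) = {*}
FIRST(S) = {+}
FIRST(T) = {+}
Therefore, FIRST(P) = {*}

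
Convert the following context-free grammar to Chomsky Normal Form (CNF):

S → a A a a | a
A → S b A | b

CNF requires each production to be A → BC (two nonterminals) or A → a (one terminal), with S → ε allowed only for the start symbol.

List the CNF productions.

TA → a; S → a; TB → b; A → b; S → TA X0; X0 → A X1; X1 → TA TA; A → S X2; X2 → TB A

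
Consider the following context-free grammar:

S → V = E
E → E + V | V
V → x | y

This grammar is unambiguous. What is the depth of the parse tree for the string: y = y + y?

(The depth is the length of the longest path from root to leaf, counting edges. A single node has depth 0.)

4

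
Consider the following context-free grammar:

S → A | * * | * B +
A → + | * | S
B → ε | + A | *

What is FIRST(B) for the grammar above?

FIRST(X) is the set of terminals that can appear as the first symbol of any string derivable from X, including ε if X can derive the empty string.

We compute FIRST(B) using the standard algorithm.
FIRST(A) = {*, +}
FIRST(B) = {*, +, ε}
FIRST(S) = {*, +}
Therefore, FIRST(B) = {*, +, ε}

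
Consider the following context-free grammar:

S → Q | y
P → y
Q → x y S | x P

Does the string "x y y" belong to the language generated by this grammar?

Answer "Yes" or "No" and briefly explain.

Yes - a valid derivation exists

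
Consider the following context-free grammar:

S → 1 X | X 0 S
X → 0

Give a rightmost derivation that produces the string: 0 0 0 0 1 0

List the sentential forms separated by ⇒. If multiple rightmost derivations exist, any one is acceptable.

S ⇒ X 0 S ⇒ X 0 X 0 S ⇒ X 0 X 0 1 X ⇒ X 0 X 0 1 0 ⇒ X 0 0 0 1 0 ⇒ 0 0 0 0 1 0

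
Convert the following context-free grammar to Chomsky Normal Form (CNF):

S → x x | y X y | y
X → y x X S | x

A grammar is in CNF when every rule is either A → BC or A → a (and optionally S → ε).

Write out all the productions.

TX → x; TY → y; S → y; X → x; S → TX TX; S → TY X0; X0 → X TY; X → TY X1; X1 → TX X2; X2 → X S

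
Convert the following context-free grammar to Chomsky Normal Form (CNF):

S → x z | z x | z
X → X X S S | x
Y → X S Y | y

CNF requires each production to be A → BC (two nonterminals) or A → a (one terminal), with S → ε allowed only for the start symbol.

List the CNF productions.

TX → x; TZ → z; S → z; X → x; Y → y; S → TX TZ; S → TZ TX; X → X X0; X0 → X X1; X1 → S S; Y → X X2; X2 → S Y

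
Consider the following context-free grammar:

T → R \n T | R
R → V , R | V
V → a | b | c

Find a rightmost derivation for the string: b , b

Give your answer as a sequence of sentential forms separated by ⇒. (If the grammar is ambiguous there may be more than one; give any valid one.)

T ⇒ R ⇒ V , R ⇒ V , V ⇒ V , b ⇒ b , b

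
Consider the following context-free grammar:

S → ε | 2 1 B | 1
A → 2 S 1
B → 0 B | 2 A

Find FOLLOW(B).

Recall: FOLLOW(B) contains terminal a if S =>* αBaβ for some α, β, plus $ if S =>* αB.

We compute FOLLOW(B) using the standard algorithm.
FOLLOW(S) starts with {$}.
FIRST(A) = {2}
FIRST(B) = {0, 2}
FIRST(S) = {1, 2, ε}
FOLLOW(A) = {$, 1}
FOLLOW(B) = {$, 1}
FOLLOW(S) = {$, 1}
Therefore, FOLLOW(B) = {$, 1}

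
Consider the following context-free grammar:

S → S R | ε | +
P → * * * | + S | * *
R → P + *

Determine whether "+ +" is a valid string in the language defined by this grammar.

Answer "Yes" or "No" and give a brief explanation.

No - no valid derivation exists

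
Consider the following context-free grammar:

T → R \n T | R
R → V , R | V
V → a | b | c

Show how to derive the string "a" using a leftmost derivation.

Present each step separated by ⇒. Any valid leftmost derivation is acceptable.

T ⇒ R ⇒ V ⇒ a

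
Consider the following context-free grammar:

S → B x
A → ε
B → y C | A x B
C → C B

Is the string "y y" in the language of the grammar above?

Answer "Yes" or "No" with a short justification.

No - no valid derivation exists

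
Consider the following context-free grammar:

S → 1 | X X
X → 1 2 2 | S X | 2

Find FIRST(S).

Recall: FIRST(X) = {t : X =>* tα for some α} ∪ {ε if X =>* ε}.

We compute FIRST(S) using the standard algorithm.
FIRST(S) = {1, 2}
FIRST(X) = {1, 2}
Therefore, FIRST(S) = {1, 2}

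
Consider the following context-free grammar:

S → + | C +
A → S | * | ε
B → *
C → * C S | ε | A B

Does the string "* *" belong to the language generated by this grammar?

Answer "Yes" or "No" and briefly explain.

No - no valid derivation exists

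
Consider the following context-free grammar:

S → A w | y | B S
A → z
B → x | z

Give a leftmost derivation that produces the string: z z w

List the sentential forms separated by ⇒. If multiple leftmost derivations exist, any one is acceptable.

S ⇒ B S ⇒ z S ⇒ z A w ⇒ z z w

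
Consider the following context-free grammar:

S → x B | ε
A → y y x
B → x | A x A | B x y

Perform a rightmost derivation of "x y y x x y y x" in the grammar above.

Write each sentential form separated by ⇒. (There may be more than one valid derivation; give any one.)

S ⇒ x B ⇒ x A x A ⇒ x A x y y x ⇒ x y y x x y y x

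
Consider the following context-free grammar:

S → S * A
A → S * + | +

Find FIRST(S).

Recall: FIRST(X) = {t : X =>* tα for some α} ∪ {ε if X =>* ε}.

We compute FIRST(S) using the standard algorithm.
FIRST(A) = {+}
FIRST(S) = {}
Therefore, FIRST(S) = {}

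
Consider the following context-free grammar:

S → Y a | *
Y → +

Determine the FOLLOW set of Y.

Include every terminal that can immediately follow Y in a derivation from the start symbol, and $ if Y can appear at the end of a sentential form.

We compute FOLLOW(Y) using the standard algorithm.
FOLLOW(S) starts with {$}.
FIRST(S) = {*, +}
FIRST(Y) = {+}
FOLLOW(S) = {$}
FOLLOW(Y) = {a}
Therefore, FOLLOW(Y) = {a}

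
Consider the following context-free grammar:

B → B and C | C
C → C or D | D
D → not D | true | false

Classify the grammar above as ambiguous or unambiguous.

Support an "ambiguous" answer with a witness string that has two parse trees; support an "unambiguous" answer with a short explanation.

Unambiguous - every string in the language has a unique parse tree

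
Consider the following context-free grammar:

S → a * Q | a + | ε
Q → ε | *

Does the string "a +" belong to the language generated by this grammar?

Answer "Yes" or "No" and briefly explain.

Yes - a valid derivation exists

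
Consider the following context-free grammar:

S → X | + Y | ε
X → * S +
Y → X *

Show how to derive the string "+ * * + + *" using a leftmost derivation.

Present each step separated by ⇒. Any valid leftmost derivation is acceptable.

S ⇒ + Y ⇒ + X * ⇒ + * S + * ⇒ + * X + * ⇒ + * * S + + * ⇒ + * * + + *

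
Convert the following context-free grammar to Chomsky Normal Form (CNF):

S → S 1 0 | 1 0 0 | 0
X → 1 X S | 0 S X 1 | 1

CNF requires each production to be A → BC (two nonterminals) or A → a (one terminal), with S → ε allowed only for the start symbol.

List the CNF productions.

T1 → 1; T0 → 0; S → 0; X → 1; S → S X0; X0 → T1 T0; S → T1 X1; X1 → T0 T0; X → T1 X2; X2 → X S; X → T0 X3; X3 → S X4; X4 → X T1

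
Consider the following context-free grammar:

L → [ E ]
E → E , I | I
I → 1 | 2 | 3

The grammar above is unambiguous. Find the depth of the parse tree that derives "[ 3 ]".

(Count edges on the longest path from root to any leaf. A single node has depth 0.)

3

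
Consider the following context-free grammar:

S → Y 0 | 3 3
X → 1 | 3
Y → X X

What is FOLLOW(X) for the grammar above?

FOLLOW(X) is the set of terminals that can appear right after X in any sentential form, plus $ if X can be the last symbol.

We compute FOLLOW(X) using the standard algorithm.
FOLLOW(S) starts with {$}.
FIRST(S) = {1, 3}
FIRST(X) = {1, 3}
FIRST(Y) = {1, 3}
FOLLOW(S) = {$}
FOLLOW(X) = {0, 1, 3}
FOLLOW(Y) = {0}
Therefore, FOLLOW(X) = {0, 1, 3}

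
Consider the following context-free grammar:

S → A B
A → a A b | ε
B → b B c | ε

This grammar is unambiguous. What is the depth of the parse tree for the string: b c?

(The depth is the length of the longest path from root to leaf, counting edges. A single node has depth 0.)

3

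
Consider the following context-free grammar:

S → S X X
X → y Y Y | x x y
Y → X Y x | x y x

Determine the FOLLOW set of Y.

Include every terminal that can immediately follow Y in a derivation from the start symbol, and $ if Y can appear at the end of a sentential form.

We compute FOLLOW(Y) using the standard algorithm.
FOLLOW(S) starts with {$}.
FIRST(S) = {}
FIRST(X) = {x, y}
FIRST(Y) = {x, y}
FOLLOW(S) = {$, x, y}
FOLLOW(X) = {$, x, y}
FOLLOW(Y) = {$, x, y}
Therefore, FOLLOW(Y) = {$, x, y}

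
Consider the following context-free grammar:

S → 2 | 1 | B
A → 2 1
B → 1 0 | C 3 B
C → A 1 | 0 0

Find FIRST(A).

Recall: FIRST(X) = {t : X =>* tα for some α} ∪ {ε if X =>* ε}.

We compute FIRST(A) using the standard algorithm.
FIRST(A) = {2}
FIRST(B) = {0, 1, 2}
FIRST(C) = {0, 2}
FIRST(S) = {0, 1, 2}
Therefore, FIRST(A) = {2}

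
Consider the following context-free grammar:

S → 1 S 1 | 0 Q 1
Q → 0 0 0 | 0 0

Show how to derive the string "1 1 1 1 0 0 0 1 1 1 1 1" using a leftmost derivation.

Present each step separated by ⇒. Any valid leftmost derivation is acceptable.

S ⇒ 1 S 1 ⇒ 1 1 S 1 1 ⇒ 1 1 1 S 1 1 1 ⇒ 1 1 1 1 S 1 1 1 1 ⇒ 1 1 1 1 0 Q 1 1 1 1 1 ⇒ 1 1 1 1 0 0 0 1 1 1 1 1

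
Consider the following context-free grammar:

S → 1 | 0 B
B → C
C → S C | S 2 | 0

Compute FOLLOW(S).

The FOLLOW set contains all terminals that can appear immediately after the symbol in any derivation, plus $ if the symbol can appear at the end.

We compute FOLLOW(S) using the standard algorithm.
FOLLOW(S) starts with {$}.
FIRST(B) = {0, 1}
FIRST(C) = {0, 1}
FIRST(S) = {0, 1}
FOLLOW(B) = {$, 0, 1, 2}
FOLLOW(C) = {$, 0, 1, 2}
FOLLOW(S) = {$, 0, 1, 2}
Therefore, FOLLOW(S) = {$, 0, 1, 2}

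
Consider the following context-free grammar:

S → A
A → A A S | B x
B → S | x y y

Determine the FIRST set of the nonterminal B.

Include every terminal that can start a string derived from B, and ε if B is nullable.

We compute FIRST(B) using the standard algorithm.
FIRST(A) = {x}
FIRST(B) = {x}
FIRST(S) = {x}
Therefore, FIRST(B) = {x}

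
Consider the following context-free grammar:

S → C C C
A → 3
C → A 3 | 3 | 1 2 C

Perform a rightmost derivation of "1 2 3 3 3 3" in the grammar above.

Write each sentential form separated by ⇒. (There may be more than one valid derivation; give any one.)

S ⇒ C C C ⇒ C C A 3 ⇒ C C 3 3 ⇒ C 3 3 3 ⇒ 1 2 C 3 3 3 ⇒ 1 2 3 3 3 3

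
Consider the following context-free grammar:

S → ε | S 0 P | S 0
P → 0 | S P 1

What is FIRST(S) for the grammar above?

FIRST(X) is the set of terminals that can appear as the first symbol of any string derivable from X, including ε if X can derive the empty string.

We compute FIRST(S) using the standard algorithm.
FIRST(P) = {0}
FIRST(S) = {0, ε}
Therefore, FIRST(S) = {0, ε}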